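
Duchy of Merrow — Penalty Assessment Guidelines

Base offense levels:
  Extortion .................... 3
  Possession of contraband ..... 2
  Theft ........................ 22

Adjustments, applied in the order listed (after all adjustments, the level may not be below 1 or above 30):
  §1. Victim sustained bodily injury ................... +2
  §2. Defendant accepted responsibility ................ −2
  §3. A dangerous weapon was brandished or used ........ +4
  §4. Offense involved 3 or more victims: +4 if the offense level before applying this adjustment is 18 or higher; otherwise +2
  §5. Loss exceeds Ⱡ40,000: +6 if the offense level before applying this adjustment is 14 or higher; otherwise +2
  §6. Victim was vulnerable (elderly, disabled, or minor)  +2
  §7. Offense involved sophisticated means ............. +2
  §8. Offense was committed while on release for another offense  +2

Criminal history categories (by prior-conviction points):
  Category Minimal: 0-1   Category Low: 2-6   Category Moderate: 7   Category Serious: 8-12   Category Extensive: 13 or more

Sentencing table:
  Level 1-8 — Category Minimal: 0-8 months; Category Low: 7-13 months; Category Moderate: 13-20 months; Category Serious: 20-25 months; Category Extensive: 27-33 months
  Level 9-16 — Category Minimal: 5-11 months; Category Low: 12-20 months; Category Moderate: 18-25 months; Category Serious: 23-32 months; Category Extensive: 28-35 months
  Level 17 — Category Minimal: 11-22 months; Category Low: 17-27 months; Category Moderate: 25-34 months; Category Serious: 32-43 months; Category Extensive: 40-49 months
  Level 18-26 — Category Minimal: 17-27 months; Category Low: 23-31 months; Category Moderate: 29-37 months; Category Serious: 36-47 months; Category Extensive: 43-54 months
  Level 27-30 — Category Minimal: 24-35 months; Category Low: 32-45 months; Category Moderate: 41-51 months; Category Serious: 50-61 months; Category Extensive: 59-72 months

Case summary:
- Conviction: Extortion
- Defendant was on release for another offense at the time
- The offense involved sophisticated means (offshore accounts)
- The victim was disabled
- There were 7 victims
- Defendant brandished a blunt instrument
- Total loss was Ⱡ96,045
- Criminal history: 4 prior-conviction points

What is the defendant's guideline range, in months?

17-27 months

Base offense level for extortion: 3.
§1 does not apply.
§2 does not apply.
§3 applies: 3 + 4 = 7.
§4 applies (level before this adjustment is 7 < 18, so +2): 7 + 2 = 9.
§5 applies (level before this adjustment is 9 < 14, so +2): 9 + 2 = 11.
§6 applies: 11 + 2 = 13.
§7 applies: 13 + 2 = 15.
§8 applies: 15 + 2 = 17.
Final offense level: 17.
Criminal history: 4 prior points → Category Low (2-6).
Level 17 falls in the 17 band.
Grid: Level 17 × Category Low = 17-27 months.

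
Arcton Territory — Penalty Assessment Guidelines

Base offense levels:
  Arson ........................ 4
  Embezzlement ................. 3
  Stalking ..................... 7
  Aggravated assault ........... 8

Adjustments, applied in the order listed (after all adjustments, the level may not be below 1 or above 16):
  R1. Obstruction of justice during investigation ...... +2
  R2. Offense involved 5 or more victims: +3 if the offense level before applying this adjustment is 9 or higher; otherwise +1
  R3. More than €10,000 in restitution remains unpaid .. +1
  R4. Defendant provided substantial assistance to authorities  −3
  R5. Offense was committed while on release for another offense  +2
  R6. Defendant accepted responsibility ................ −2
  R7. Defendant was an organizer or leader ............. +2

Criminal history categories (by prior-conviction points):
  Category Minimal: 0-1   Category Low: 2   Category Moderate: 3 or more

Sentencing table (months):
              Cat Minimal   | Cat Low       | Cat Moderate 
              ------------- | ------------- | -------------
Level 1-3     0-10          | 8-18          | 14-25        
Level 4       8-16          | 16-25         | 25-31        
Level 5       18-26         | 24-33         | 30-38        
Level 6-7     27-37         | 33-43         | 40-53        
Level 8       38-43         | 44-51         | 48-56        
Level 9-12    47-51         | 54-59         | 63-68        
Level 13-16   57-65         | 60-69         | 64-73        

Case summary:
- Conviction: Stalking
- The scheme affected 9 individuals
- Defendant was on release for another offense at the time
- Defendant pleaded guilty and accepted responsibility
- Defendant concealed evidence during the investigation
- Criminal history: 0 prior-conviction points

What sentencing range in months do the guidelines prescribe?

Base offense level for stalking: 7.
R1 applies: 7 + 2 = 9.
R2 applies (level before this adjustment is 9 ≥ 9, so +3): 9 + 3 = 12.
R3 does not apply.
R5 applies: 12 + 2 = 14.
R6 applies: 14 − 2 = 12.
R7 does not apply.
Final offense level: 12.
Criminal history: 0 prior points → Category Minimal (0-1).
Level 12 falls in the 9-12 band.
Grid: Level 9-12 × Category Minimal = 47-51 months.

47-51 months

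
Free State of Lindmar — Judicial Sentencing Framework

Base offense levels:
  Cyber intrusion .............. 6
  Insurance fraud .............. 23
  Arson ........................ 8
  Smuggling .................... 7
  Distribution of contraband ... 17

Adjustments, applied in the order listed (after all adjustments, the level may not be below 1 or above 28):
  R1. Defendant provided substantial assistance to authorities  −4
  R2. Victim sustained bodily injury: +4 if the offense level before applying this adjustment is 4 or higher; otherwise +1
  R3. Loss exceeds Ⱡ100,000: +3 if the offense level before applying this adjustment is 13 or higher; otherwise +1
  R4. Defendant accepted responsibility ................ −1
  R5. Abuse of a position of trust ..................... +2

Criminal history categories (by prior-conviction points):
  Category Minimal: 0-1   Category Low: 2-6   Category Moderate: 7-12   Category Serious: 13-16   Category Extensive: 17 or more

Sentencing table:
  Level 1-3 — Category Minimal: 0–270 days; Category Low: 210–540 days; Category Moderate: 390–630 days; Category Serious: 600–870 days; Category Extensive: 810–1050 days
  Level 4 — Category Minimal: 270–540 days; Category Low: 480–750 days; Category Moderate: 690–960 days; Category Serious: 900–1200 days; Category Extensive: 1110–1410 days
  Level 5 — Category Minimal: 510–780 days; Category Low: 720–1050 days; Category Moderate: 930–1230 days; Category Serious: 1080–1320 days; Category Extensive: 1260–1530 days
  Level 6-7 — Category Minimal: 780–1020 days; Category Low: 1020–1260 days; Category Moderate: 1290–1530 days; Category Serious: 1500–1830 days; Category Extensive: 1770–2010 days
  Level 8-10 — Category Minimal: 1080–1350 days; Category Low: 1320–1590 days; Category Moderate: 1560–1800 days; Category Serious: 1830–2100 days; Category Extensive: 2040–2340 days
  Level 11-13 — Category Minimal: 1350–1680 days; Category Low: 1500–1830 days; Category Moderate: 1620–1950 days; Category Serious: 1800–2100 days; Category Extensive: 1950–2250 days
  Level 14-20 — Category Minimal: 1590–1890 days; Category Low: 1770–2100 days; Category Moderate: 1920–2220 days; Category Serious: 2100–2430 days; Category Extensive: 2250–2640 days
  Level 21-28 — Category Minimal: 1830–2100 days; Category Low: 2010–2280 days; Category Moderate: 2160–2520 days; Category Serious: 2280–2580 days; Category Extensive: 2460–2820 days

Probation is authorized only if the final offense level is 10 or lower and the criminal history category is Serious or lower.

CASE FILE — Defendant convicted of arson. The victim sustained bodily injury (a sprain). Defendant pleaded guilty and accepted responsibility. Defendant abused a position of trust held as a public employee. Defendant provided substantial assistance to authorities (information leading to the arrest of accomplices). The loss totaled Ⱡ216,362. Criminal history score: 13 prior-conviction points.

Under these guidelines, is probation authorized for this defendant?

Base offense level for arson: 8.
R1 applies: 8 − 4 = 4.
R2 applies (level before this adjustment is 4 ≥ 4, so +4): 4 + 4 = 8.
R3 applies (level before this adjustment is 8 < 13, so +1): 8 + 1 = 9.
R4 applies: 9 − 1 = 8.
R5 applies: 8 + 2 = 10.
Final offense level: 10.
Criminal history: 13 prior points → Category Serious (13-16).
Level 10 falls in the 8-10 band.
Grid: Level 8-10 × Category Serious = 1830-2100 days.
Probation check: level 10 ≤ 10 and category Serious ≤ Serious → eligible.

Yes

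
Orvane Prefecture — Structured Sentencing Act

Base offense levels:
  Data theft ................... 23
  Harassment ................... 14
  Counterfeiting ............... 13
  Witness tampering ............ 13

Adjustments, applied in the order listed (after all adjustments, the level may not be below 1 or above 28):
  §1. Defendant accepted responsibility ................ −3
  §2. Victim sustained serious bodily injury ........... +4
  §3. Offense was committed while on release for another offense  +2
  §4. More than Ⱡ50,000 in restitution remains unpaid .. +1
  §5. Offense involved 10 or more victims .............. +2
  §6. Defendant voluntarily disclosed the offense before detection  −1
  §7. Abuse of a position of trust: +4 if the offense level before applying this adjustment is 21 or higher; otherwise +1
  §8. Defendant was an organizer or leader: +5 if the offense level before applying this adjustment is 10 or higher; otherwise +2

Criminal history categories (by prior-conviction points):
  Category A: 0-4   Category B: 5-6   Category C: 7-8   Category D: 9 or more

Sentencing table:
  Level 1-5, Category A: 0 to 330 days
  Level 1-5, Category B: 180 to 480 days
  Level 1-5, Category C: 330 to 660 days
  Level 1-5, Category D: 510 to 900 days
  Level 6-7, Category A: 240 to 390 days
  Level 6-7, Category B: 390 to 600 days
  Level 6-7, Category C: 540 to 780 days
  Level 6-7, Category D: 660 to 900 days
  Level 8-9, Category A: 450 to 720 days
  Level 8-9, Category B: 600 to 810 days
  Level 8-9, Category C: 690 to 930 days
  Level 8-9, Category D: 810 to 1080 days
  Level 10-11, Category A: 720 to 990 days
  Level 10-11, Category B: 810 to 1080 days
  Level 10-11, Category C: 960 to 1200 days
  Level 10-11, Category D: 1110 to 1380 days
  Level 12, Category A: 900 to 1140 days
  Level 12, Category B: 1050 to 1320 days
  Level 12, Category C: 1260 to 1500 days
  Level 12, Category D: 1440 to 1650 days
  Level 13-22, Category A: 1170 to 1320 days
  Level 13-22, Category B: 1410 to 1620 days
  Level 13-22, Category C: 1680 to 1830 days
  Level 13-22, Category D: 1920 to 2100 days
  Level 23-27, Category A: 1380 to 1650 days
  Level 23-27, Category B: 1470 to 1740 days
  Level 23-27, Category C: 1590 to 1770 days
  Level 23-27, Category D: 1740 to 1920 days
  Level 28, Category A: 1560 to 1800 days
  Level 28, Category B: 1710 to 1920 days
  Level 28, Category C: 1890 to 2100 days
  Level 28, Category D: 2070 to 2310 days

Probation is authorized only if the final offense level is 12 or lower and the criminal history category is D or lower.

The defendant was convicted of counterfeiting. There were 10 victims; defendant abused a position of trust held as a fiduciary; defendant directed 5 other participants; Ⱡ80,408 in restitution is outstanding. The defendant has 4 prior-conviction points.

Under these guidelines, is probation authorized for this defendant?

Base offense level for counterfeiting: 13.
§2 does not apply.
§3 does not apply.
§4 applies: 13 + 1 = 14.
§5 applies: 14 + 2 = 16.
§7 applies (level before this adjustment is 16 < 21, so +1): 16 + 1 = 17.
§8 applies (level before this adjustment is 17 ≥ 10, so +5): 17 + 5 = 22.
Final offense level: 22.
Criminal history: 4 prior points → Category A (0-4).
Level 22 falls in the 13-22 band.
Grid: Level 13-22 × Category A = 1170-1320 days.
Probation check: level 22 > 12 and category A ≤ D → not eligible.

No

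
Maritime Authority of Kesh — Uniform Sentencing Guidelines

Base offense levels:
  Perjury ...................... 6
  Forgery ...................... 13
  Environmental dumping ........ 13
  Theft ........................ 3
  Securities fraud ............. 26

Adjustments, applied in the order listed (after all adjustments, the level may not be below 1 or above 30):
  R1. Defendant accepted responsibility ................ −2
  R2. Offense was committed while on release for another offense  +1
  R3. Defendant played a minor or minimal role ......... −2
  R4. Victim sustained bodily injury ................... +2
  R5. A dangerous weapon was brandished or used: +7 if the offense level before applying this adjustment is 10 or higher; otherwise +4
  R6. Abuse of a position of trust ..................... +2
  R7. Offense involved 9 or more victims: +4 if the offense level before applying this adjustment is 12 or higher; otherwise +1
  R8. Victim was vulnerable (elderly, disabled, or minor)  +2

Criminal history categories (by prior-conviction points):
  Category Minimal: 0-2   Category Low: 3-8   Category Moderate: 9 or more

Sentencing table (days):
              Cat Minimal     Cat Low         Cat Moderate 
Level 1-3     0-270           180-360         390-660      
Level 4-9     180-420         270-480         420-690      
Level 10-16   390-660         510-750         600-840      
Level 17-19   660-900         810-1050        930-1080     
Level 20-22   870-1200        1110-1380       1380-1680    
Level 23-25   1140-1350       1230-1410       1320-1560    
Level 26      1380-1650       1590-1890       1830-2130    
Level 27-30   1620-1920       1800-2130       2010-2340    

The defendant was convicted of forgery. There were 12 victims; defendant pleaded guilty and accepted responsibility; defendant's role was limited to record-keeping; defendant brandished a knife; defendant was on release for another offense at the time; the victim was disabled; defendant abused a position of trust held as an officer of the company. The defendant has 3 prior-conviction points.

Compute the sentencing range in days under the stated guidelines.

Base offense level for forgery: 13.
R1 applies: 13 − 2 = 11.
R2 applies: 11 + 1 = 12.
R3 applies: 12 − 2 = 10.
R5 applies (level before this adjustment is 10 ≥ 10, so +7): 10 + 7 = 17.
R6 applies: 17 + 2 = 19.
R7 applies (level before this adjustment is 19 ≥ 12, so +4): 19 + 4 = 23.
R8 applies: 23 + 2 = 25.
Final offense level: 25.
Criminal history: 3 prior points → Category Low (3-8).
Level 25 falls in the 23-25 band.
Grid: Level 23-25 × Category Low = 1230-1410 days.

1230-1410 days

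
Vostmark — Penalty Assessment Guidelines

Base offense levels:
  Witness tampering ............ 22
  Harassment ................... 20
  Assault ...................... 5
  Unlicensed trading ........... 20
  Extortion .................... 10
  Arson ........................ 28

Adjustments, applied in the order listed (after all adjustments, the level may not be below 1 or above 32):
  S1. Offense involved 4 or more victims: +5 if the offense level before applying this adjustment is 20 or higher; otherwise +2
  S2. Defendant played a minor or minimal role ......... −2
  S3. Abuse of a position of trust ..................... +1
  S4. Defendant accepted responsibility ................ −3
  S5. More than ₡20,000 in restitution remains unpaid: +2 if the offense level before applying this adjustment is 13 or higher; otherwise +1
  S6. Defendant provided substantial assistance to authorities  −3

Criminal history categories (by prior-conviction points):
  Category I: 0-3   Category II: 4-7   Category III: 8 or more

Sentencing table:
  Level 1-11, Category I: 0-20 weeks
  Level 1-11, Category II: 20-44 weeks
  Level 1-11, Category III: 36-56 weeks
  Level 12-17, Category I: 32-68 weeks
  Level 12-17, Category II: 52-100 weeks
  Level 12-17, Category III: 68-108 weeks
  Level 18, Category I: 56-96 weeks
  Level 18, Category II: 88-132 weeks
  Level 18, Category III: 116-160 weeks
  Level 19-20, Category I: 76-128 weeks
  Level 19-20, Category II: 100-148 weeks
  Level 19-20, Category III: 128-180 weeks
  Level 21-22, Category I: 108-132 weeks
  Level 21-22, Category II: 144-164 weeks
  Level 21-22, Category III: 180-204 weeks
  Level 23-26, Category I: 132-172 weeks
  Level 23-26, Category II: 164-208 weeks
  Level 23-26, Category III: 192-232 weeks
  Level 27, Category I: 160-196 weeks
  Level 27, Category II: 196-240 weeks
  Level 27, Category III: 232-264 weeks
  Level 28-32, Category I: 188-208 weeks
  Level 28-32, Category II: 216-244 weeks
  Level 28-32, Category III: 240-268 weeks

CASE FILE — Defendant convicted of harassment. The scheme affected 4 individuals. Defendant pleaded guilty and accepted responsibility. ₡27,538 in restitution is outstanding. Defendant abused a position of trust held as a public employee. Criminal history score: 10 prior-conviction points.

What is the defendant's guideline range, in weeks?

192-232 weeks

Base offense level for harassment: 20.
S1 applies (level before this adjustment is 20 ≥ 20, so +5): 20 + 5 = 25.
S2 does not apply.
S3 applies: 25 + 1 = 26.
S4 applies: 26 − 3 = 23.
S5 applies (level before this adjustment is 23 ≥ 13, so +2): 23 + 2 = 25.
S6 does not apply.
Final offense level: 25.
Criminal history: 10 prior points → Category III (8+).
Level 25 falls in the 23-26 band.
Grid: Level 23-26 × Category III = 192-232 weeks.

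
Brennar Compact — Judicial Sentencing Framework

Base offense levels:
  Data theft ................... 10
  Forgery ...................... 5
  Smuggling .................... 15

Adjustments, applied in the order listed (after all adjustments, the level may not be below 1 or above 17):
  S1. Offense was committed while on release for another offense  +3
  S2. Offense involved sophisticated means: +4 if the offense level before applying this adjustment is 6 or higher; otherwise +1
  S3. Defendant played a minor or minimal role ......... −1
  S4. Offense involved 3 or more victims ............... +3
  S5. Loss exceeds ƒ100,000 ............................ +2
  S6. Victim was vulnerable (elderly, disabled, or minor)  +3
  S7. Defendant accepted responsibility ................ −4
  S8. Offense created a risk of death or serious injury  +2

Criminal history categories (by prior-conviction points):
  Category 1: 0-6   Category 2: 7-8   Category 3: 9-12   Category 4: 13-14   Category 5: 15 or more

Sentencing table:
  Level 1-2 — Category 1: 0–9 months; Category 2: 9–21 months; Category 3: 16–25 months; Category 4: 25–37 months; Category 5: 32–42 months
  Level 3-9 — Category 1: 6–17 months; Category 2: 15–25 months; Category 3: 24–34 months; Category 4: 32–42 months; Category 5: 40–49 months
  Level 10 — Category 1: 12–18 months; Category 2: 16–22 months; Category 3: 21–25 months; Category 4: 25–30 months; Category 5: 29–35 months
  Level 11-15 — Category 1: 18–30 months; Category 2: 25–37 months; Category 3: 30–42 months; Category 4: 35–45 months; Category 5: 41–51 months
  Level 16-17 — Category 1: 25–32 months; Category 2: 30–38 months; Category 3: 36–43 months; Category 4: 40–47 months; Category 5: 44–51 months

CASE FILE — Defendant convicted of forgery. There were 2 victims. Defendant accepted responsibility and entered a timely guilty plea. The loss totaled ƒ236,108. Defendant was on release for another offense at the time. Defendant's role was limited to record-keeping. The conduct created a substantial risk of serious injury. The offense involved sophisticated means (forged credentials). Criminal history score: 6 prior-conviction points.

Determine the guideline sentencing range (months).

18-30 months

Base offense level for forgery: 5.
S1 applies: 5 + 3 = 8.
S2 applies (level before this adjustment is 8 ≥ 6, so +4): 8 + 4 = 12.
S3 applies: 12 − 1 = 11.
S4 does not apply.
S5 applies: 11 + 2 = 13.
S6 does not apply.
S7 applies: 13 − 4 = 9.
S8 applies: 9 + 2 = 11.
Final offense level: 11.
Criminal history: 6 prior points → Category 1 (0-6).
Level 11 falls in the 11-15 band.
Grid: Level 11-15 × Category 1 = 18-30 months.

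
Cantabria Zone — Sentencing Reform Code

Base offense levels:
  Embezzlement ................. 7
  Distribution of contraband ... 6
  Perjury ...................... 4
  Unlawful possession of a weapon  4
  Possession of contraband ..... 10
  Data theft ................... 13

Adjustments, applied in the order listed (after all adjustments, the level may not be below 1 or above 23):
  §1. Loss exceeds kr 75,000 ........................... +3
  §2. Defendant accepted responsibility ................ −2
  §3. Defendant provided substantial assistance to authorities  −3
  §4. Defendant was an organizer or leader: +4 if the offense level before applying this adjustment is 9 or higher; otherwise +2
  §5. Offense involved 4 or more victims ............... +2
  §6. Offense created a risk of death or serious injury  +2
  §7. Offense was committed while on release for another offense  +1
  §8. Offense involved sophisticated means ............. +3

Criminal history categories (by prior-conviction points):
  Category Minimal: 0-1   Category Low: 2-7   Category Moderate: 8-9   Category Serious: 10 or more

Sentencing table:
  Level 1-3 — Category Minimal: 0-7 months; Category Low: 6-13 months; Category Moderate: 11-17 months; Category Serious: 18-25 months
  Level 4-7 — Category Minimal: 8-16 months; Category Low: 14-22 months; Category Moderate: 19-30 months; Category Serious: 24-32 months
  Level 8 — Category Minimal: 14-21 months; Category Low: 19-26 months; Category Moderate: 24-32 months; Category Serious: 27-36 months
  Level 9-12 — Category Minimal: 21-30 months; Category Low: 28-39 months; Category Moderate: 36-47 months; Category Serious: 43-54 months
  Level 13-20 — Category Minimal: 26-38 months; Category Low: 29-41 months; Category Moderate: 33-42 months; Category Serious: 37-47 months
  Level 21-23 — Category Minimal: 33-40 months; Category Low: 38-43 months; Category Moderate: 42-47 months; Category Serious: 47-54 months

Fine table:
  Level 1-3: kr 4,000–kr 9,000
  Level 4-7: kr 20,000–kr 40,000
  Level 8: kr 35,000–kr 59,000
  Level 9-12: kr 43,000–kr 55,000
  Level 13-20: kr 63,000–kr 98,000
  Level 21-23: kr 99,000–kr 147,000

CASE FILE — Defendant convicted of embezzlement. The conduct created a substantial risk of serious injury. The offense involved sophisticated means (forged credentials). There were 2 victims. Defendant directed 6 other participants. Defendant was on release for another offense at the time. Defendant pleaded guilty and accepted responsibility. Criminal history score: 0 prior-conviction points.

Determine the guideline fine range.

kr 63,000–kr 98,000

Base offense level for embezzlement: 7.
§2 applies: 7 − 2 = 5.
§4 applies (level before this adjustment is 5 < 9, so +2): 5 + 2 = 7.
§5 does not apply.
§6 applies: 7 + 2 = 9.
§7 applies: 9 + 1 = 10.
§8 applies: 10 + 3 = 13.
Final offense level: 13.
Level 13 falls in the 13-20 band.
Fine table: Level 13-20 → kr 63,000–kr 98,000.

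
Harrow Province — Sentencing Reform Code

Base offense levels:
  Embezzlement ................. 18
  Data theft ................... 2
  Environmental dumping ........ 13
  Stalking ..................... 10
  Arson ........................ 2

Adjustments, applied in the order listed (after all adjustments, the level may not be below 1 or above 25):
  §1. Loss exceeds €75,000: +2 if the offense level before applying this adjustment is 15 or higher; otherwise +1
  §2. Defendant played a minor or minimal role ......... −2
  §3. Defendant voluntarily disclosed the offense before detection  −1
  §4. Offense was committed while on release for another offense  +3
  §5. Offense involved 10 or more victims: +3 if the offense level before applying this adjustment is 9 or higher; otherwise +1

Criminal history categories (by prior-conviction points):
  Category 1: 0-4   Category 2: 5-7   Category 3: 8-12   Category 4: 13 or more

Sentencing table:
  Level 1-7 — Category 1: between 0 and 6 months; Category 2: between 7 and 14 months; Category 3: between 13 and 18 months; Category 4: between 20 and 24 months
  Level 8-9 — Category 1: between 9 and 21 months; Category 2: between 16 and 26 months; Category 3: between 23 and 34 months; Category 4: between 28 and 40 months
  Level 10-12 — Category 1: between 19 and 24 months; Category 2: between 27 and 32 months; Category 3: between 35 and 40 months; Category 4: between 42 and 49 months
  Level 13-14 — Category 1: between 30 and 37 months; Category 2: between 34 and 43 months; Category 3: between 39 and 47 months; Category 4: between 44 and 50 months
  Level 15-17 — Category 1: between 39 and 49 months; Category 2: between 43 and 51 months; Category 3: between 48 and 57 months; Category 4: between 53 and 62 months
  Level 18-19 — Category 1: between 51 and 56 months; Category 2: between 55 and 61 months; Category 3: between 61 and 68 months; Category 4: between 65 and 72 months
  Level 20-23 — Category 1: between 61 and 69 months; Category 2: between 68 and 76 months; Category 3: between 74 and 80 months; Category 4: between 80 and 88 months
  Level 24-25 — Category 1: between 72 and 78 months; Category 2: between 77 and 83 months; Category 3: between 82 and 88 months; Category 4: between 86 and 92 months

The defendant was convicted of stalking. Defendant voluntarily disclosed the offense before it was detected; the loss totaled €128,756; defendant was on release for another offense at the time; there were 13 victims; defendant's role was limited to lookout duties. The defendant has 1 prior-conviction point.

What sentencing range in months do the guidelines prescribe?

30-37 months

Base offense level for stalking: 10.
§1 applies (level before this adjustment is 10 < 15, so +1): 10 + 1 = 11.
§2 applies: 11 − 2 = 9.
§3 applies: 9 − 1 = 8.
§4 applies: 8 + 3 = 11.
§5 applies (level before this adjustment is 11 ≥ 9, so +3): 11 + 3 = 14.
Final offense level: 14.
Criminal history: 1 prior point → Category 1 (0-4).
Level 14 falls in the 13-14 band.
Grid: Level 13-14 × Category 1 = 30-37 months.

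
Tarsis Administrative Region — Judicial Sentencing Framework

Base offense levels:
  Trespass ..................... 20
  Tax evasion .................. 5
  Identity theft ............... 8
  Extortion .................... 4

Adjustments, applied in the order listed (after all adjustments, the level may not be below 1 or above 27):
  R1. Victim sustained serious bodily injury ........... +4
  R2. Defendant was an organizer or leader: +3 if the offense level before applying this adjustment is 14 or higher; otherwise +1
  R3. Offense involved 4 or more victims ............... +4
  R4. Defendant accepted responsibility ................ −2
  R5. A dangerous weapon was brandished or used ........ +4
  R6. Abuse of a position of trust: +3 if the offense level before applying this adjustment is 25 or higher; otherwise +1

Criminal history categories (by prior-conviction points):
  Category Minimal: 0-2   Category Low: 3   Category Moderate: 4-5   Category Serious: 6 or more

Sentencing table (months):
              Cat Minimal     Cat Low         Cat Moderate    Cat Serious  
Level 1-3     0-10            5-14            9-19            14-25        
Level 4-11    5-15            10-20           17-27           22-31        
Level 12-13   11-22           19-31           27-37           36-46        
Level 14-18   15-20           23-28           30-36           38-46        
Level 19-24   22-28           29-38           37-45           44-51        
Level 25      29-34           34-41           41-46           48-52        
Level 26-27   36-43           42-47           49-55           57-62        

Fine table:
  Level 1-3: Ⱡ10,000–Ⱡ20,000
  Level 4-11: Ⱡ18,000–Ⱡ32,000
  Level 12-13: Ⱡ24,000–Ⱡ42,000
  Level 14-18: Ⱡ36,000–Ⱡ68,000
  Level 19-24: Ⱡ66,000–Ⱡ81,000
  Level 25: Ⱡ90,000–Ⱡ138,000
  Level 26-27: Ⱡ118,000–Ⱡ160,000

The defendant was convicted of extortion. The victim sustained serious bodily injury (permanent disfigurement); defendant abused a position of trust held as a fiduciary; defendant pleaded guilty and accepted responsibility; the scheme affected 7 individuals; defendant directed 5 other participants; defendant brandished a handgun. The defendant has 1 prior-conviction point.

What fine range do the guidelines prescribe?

Ⱡ36,000–Ⱡ68,000

Base offense level for extortion: 4.
R1 applies: 4 + 4 = 8.
R2 applies (level before this adjustment is 8 < 14, so +1): 8 + 1 = 9.
R3 applies: 9 + 4 = 13.
R4 applies: 13 − 2 = 11.
R5 applies: 11 + 4 = 15.
R6 applies (level before this adjustment is 15 < 25, so +1): 15 + 1 = 16.
Final offense level: 16.
Level 16 falls in the 14-18 band.
Fine table: Level 14-18 → Ⱡ36,000–Ⱡ68,000.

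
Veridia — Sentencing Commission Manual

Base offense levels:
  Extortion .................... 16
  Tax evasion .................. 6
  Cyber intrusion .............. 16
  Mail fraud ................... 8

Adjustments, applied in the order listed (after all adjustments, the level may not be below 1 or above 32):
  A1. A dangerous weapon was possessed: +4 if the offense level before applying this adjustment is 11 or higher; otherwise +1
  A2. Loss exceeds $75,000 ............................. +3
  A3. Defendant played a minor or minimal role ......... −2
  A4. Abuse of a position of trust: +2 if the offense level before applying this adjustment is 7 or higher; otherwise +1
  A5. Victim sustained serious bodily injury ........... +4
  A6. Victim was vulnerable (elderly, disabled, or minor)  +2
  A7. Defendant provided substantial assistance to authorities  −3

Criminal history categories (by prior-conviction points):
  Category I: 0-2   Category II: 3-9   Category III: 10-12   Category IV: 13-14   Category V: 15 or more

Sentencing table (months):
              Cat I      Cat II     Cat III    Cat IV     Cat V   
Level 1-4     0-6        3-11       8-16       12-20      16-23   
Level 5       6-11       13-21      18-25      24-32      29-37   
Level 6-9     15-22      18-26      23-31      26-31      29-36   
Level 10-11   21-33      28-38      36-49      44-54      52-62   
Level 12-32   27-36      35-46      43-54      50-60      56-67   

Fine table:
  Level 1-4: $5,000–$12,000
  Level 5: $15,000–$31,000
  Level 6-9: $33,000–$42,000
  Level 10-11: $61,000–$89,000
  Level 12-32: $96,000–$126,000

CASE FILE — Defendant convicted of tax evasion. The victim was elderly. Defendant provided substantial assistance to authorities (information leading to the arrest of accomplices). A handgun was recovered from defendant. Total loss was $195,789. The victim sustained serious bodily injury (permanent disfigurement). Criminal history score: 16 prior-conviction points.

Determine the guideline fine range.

Base offense level for tax evasion: 6.
A1 applies (level before this adjustment is 6 < 11, so +1): 6 + 1 = 7.
A2 applies: 7 + 3 = 10.
A3 does not apply.
A5 applies: 10 + 4 = 14.
A6 applies: 14 + 2 = 16.
A7 applies: 16 − 3 = 13.
Final offense level: 13.
Level 13 falls in the 12-32 band.
Fine table: Level 12-32 → $96,000–$126,000.

$96,000–$126,000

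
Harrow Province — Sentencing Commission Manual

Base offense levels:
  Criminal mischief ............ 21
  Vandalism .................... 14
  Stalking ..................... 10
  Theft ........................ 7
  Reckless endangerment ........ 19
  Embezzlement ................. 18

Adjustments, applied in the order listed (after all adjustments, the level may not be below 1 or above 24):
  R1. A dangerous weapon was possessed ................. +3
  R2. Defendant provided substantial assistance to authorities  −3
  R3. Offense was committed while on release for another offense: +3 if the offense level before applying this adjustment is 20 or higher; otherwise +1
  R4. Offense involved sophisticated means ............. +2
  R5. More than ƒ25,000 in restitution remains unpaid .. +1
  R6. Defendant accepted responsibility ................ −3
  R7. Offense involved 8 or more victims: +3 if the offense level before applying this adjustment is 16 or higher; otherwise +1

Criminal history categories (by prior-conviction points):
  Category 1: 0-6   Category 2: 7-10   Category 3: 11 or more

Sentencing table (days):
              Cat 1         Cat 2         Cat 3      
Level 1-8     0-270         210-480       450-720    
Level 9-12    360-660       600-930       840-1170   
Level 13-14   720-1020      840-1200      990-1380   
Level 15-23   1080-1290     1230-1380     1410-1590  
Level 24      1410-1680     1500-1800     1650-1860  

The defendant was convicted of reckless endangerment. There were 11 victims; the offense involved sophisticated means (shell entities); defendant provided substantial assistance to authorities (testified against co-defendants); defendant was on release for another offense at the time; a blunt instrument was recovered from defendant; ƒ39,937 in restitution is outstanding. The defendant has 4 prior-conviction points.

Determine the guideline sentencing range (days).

1410-1680 days

Base offense level for reckless endangerment: 19.
R1 applies: 19 + 3 = 22.
R2 applies: 22 − 3 = 19.
R3 applies (level before this adjustment is 19 < 20, so +1): 19 + 1 = 20.
R4 applies: 20 + 2 = 22.
R5 applies: 22 + 1 = 23.
R6 does not apply.
R7 applies (level before this adjustment is 23 ≥ 16, so +3): 23 + 3 = 26.
Level 26 exceeds the maximum of 24; capped at 24.
Final offense level: 24.
Criminal history: 4 prior points → Category 1 (0-6).
Level 24 falls in the 24 band.
Grid: Level 24 × Category 1 = 1410-1680 days.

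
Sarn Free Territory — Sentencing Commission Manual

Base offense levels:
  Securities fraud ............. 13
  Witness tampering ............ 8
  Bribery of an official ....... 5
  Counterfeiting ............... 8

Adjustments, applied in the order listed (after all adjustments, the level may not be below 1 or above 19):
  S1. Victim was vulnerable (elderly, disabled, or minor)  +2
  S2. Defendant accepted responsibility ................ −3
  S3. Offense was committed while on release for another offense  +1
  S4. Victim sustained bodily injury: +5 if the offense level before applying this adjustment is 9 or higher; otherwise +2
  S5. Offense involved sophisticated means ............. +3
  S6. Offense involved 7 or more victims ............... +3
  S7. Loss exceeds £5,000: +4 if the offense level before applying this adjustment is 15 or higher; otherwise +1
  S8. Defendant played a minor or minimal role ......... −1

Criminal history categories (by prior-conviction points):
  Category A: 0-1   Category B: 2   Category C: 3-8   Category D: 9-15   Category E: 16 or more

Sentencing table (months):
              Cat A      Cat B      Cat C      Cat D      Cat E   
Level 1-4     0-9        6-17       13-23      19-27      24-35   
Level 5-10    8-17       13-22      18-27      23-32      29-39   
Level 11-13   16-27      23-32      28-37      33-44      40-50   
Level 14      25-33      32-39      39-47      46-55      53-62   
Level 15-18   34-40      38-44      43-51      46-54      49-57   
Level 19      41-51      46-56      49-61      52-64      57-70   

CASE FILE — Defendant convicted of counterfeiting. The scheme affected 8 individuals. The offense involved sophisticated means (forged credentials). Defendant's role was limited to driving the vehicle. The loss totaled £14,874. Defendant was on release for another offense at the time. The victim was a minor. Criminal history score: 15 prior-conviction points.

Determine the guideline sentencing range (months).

Base offense level for counterfeiting: 8.
S1 applies: 8 + 2 = 10.
S2 does not apply.
S3 applies: 10 + 1 = 11.
S5 applies: 11 + 3 = 14.
S6 applies: 14 + 3 = 17.
S7 applies (level before this adjustment is 17 ≥ 15, so +4): 17 + 4 = 21.
S8 applies: 21 − 1 = 20.
Level 20 exceeds the maximum of 19; capped at 19.
Final offense level: 19.
Criminal history: 15 prior points → Category D (9-15).
Level 19 falls in the 19 band.
Grid: Level 19 × Category D = 52-64 months.

52-64 months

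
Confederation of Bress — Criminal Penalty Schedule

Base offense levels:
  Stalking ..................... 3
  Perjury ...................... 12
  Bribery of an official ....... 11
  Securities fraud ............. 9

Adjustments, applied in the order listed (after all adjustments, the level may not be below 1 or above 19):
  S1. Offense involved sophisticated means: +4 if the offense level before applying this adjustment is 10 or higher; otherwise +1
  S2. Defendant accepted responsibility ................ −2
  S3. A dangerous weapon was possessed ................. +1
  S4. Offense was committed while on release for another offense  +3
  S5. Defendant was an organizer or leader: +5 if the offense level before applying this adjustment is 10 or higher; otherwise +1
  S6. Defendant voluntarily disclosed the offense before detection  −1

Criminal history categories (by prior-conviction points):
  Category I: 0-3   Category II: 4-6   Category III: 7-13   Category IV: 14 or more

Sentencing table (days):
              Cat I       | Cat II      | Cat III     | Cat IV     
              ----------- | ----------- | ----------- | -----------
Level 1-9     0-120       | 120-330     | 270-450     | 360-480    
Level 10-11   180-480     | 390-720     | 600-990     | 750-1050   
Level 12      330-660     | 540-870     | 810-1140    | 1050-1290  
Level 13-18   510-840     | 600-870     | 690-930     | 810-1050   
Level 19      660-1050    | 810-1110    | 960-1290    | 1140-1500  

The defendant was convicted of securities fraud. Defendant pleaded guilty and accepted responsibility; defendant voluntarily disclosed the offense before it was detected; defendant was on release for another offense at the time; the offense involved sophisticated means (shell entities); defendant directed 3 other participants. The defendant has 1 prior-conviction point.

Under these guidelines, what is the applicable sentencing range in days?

Base offense level for securities fraud: 9.
S1 applies (level before this adjustment is 9 < 10, so +1): 9 + 1 = 10.
S2 applies: 10 − 2 = 8.
S3 does not apply.
S4 applies: 8 + 3 = 11.
S5 applies (level before this adjustment is 11 ≥ 10, so +5): 11 + 5 = 16.
S6 applies: 16 − 1 = 15.
Final offense level: 15.
Criminal history: 1 prior point → Category I (0-3).
Level 15 falls in the 13-18 band.
Grid: Level 13-18 × Category I = 510-840 days.

510-840 days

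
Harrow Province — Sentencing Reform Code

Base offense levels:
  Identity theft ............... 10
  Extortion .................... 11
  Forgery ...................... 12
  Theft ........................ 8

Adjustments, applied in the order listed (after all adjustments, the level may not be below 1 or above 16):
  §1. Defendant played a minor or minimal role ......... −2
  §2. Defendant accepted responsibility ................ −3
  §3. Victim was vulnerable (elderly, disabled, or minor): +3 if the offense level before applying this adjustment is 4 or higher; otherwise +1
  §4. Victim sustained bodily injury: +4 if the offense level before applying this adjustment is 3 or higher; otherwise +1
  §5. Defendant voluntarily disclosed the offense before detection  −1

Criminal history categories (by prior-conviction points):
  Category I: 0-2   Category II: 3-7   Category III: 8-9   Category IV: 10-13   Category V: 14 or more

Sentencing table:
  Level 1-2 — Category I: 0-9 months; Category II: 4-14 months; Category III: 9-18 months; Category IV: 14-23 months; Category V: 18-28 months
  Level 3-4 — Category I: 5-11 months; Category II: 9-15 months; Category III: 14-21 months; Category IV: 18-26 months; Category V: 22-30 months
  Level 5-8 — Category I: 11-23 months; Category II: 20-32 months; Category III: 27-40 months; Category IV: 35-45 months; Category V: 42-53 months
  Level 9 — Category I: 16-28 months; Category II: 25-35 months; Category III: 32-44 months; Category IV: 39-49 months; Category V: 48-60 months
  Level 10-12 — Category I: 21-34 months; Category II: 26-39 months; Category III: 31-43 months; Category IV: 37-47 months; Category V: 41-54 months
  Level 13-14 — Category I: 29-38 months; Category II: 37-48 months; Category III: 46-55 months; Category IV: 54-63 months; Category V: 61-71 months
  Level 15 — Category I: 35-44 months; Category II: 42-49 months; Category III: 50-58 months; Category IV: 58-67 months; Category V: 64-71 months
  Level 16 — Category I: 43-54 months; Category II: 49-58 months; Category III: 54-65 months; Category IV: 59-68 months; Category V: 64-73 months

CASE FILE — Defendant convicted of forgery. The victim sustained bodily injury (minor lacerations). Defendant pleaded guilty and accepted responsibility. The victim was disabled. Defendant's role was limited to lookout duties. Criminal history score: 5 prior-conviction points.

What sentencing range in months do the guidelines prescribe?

37-48 months

Base offense level for forgery: 12.
§1 applies: 12 − 2 = 10.
§2 applies: 10 − 3 = 7.
§3 applies (level before this adjustment is 7 ≥ 4, so +3): 7 + 3 = 10.
§4 applies (level before this adjustment is 10 ≥ 3, so +4): 10 + 4 = 14.
Final offense level: 14.
Criminal history: 5 prior points → Category II (3-7).
Level 14 falls in the 13-14 band.
Grid: Level 13-14 × Category II = 37-48 months.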